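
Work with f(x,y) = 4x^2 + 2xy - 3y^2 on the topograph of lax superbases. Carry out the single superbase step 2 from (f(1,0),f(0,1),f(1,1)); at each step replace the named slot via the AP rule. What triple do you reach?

start (4,-3,3) = (f(1,0),f(0,1),f(1,1))
replace slot 2: 2·(4+3) − (-3) = 17 → (4,17,3)

4,17,3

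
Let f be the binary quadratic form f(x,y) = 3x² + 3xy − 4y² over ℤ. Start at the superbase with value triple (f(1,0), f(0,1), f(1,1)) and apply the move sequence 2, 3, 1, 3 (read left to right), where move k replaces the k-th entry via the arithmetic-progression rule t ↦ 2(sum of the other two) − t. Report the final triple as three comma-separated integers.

start (3,-4,2) = (f(1,0),f(0,1),f(1,1))
replace slot 2: 2·(3+2) − (-4) = 14 → (3,14,2)
replace slot 3: 2·(3+14) − 2 = 32 → (3,14,32)
replace slot 1: 2·(14+32) − 3 = 89 → (89,14,32)
replace slot 3: 2·(89+14) − 32 = 174 → (89,14,174)

89,14,174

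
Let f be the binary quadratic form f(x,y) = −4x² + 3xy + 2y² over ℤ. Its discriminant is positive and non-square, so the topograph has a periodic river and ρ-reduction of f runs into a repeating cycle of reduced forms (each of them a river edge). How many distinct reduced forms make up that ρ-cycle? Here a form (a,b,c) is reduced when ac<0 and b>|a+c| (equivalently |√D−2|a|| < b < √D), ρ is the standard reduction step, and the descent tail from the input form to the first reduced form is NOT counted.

D = 41, ⌊√D⌋ = 6
river: ρ → (2,5,-2)
river: ρ → (-2,3,4)
river: ρ → (4,5,-1)
river: ρ → (-1,5,4)
river: ρ → (4,3,-2)
river: ρ → (-2,5,2)
river: ρ → (2,3,-4)
river: ρ → (-4,5,1)
river: ρ → (1,5,-4)
river: ρ → (-4,3,2)
ρ-cycle length = 10 (tail of 0 descent steps not counted)

10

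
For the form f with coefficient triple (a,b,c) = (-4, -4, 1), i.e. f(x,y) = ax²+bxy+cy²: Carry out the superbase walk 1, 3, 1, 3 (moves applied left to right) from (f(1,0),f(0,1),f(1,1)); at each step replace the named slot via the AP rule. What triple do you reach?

start (-4,1,-7) = (f(1,0),f(0,1),f(1,1))
replace slot 1: 2·(1+(-7)) − (-4) = -8 → (-8,1,-7)
replace slot 3: 2·((-8)+1) − (-7) = -7 → (-8,1,-7)
replace slot 1: 2·(1+(-7)) − (-8) = -4 → (-4,1,-7)
replace slot 3: 2·((-4)+1) − (-7) = 1 → (-4,1,1)

-4,1,1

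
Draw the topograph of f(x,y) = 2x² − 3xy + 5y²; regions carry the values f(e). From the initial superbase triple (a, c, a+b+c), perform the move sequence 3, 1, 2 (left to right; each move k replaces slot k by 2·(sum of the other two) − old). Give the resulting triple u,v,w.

start (2,5,4) = (f(1,0),f(0,1),f(1,1))
replace slot 3: 2·(2+5) − 4 = 10 → (2,5,10)
replace slot 1: 2·(5+10) − 2 = 28 → (28,5,10)
replace slot 2: 2·(28+10) − 5 = 71 → (28,71,10)

28,71,10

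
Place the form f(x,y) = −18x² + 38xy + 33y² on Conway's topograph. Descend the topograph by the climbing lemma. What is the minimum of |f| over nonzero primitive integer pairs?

river: ρ → (33,28,-23)
river: ρ → (-23,18,38)
river: ρ → (38,58,-3)
river: ρ → (-3,56,57)
river: ρ → (57,58,-2)
river: ρ → (-2,58,57)
river: ρ → (57,56,-3)
river: ρ → (-3,58,38)
river: ρ → (38,18,-23)
river: ρ → (-23,28,33)
river: ρ → (33,38,-18)
river: ρ → (-18,34,37)
river: ρ → (37,40,-15)
river: ρ → (-15,50,22)
river: ρ → (22,38,-27)
river: ρ → (-27,16,33)
river: ρ → (33,50,-10)
river: ρ → (-10,50,33)
river: ρ → (33,16,-27)
river: ρ → (-27,38,22)
river: ρ → (22,50,-15)
river: ρ → (-15,40,37)
river: ρ → (37,34,-18)
river: ρ → (-18,38,33)
closes: descent 0, river 24
min |a| on river = 2

2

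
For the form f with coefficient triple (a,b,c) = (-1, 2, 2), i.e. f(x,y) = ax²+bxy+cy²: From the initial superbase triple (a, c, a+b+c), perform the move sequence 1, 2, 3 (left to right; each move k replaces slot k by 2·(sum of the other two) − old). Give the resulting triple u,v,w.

start (-1,2,3) = (f(1,0),f(0,1),f(1,1))
replace slot 1: 2·(2+3) − (-1) = 11 → (11,2,3)
replace slot 2: 2·(11+3) − 2 = 26 → (11,26,3)
replace slot 3: 2·(11+26) − 3 = 71 → (11,26,71)

11,26,71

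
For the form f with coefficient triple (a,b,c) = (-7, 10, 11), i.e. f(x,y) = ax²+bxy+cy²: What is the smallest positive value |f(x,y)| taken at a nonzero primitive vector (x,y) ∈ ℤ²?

river: ρ → (11,12,-6)
river: ρ → (-6,12,11)
river: ρ → (11,10,-7)
river: ρ → (-7,18,3)
river: ρ → (3,18,-7)
river: ρ → (-7,10,11)
closes: descent 0, river 6
min |a| on river = 3

3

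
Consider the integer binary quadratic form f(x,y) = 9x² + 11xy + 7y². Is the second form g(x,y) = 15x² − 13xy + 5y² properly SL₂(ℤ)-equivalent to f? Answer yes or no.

D₁ = -131, D₂ = -131
f: translate: b→-7 (≡11 mod 18), so (9,11,7)→(9,-7,5)
f: flip: (9,-7,5)→(5,7,9)
f: translate: b→-3 (≡7 mod 10), so (5,7,9)→(5,-3,7)
f: reduced (well bottom): (5,-3,7) with a≤c, −a<b≤a
g: flip: (15,-13,5)→(5,13,15)
g: translate: b→3 (≡13 mod 10), so (5,13,15)→(5,3,7)
g: reduced (well bottom): (5,3,7) with a≤c, −a<b≤a
reduced forms (5, -3, 7) vs (5, 3, 7) ⇒ inequivalent

no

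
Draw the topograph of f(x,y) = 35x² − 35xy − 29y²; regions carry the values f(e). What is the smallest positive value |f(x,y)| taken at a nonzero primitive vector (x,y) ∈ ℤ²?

descent: ρ → (-29,35,35)  [lands on river]
river: ρ → (35,35,-29)
river: ρ → (-29,23,41)
river: ρ → (41,59,-11)
river: ρ → (-11,51,61)
river: ρ → (61,71,-1)
river: ρ → (-1,71,61)
river: ρ → (61,51,-11)
river: ρ → (-11,59,41)
river: ρ → (41,23,-29)
closes: descent 1, river 10
min |a| on river = 1

1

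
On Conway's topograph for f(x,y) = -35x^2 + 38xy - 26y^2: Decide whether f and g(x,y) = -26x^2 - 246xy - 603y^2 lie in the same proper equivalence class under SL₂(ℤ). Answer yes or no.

D₁ = -2196, D₂ = -2196
f is negative-definite; reduce −f:
−f: translate: b→32 (≡-38 mod 70), so (35,-38,26)→(35,32,23)
−f: flip: (35,32,23)→(23,-32,35)
−f: translate: b→14 (≡-32 mod 46), so (23,-32,35)→(23,14,26)
−f: reduced (well bottom): (23,14,26) with a≤c, −a<b≤a
flip sign back: reduced form of f is (-23,-14,-26)
g is negative-definite; reduce −g:
−g: translate: b→-14 (≡246 mod 52), so (26,246,603)→(26,-14,23)
−g: flip: (26,-14,23)→(23,14,26)
−g: reduced (well bottom): (23,14,26) with a≤c, −a<b≤a
flip sign back: reduced form of g is (-23,-14,-26)
reduced forms (-23, -14, -26) vs (-23, -14, -26) ⇒ equivalent

yes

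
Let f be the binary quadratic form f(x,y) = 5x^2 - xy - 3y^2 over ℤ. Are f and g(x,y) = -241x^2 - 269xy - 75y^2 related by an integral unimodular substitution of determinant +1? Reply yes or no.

D₁ = 61, D₂ = 61
river cycle of f (length 6): (-3, 7, 1), (1, 7, -3), (-3, 5, 3), (3, 7, -1), (-1, 7, 3), (3, 5, -3)
river cycle of g (length 6): (-3, 7, 1), (1, 7, -3), (-3, 5, 3), (3, 7, -1), (-1, 7, 3), (3, 5, -3)
cycles coincide ⇒ equivalent

yes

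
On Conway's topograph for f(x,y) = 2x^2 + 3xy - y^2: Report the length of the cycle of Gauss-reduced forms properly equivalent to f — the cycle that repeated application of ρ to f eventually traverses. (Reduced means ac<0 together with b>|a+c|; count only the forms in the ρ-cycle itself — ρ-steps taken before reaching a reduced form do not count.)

D = 17, ⌊√D⌋ = 4
river: ρ → (-1,3,2)
river: ρ → (2,1,-2)
river: ρ → (-2,3,1)
river: ρ → (1,3,-2)
river: ρ → (-2,1,2)
river: ρ → (2,3,-1)
ρ-cycle length = 6 (tail of 0 descent steps not counted)

6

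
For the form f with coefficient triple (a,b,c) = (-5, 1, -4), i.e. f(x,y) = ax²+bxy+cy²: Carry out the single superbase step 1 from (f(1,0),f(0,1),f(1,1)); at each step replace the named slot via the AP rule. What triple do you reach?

start (-5,-4,-8) = (f(1,0),f(0,1),f(1,1))
replace slot 1: 2·((-4)+(-8)) − (-5) = -19 → (-19,-4,-8)

-19,-4,-8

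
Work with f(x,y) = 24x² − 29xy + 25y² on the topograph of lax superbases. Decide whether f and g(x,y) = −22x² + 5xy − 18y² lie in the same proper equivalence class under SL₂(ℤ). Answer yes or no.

D₁ = -1559, D₂ = -1559
f: translate: b→19 (≡-29 mod 48), so (24,-29,25)→(24,19,20)
f: flip: (24,19,20)→(20,-19,24)
f: reduced (well bottom): (20,-19,24) with a≤c, −a<b≤a
g is negative-definite; reduce −g:
−g: flip: (22,-5,18)→(18,5,22)
−g: reduced (well bottom): (18,5,22) with a≤c, −a<b≤a
flip sign back: reduced form of g is (-18,-5,-22)
reduced forms (20, -19, 24) vs (-18, -5, -22) ⇒ inequivalent

no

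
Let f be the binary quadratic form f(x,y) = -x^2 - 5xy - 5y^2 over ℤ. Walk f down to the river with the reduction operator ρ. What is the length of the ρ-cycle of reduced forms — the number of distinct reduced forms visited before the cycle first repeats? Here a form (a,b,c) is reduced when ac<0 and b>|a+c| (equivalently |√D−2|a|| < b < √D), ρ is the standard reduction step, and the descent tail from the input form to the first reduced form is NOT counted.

D = 5, ⌊√D⌋ = 2
descent: ρ → (-5,5,-1)
descent: ρ → (-1,1,1)  [lands on river]
river: ρ → (1,1,-1)
ρ-cycle length = 2 (tail of 2 descent steps not counted)

2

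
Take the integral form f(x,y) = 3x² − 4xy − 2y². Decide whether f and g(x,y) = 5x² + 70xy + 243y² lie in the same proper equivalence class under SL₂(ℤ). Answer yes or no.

D₁ = 40, D₂ = 40
river cycle of f (length 6): (-2, 4, 3), (3, 2, -3), (-3, 4, 2), (2, 4, -3), (-3, 2, 3), (3, 4, -2)
river cycle of g (length 6): (-2, 4, 3), (3, 2, -3), (-3, 4, 2), (2, 4, -3), (-3, 2, 3), (3, 4, -2)
cycles coincide ⇒ equivalent

yes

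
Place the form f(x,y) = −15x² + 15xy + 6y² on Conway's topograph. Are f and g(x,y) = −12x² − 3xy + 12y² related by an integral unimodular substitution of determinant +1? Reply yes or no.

D₁ = 585, D₂ = 585
river cycle of f (length 6): (6, 21, -6), (-6, 15, 15), (15, 15, -6), (-6, 21, 6), (6, 15, -15), (-15, 15, 6)
river cycle of g (length 6): (12, 3, -12), (-12, 21, 3), (3, 21, -12), (-12, 3, 12), (12, 21, -3), (-3, 21, 12)
cycles differ ⇒ inequivalent

no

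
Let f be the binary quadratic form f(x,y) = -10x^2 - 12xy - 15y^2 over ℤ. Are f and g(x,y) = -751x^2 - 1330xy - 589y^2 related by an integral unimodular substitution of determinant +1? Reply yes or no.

D₁ = -456, D₂ = -456
f is negative-definite; reduce −f:
−f: translate: b→-8 (≡12 mod 20), so (10,12,15)→(10,-8,13)
−f: reduced (well bottom): (10,-8,13) with a≤c, −a<b≤a
flip sign back: reduced form of f is (-10,8,-13)
g is negative-definite; reduce −g:
−g: translate: b→-172 (≡1330 mod 1502), so (751,1330,589)→(751,-172,10)
−g: flip: (751,-172,10)→(10,172,751)
−g: translate: b→-8 (≡172 mod 20), so (10,172,751)→(10,-8,13)
−g: reduced (well bottom): (10,-8,13) with a≤c, −a<b≤a
flip sign back: reduced form of g is (-10,8,-13)
reduced forms (-10, 8, -13) vs (-10, 8, -13) ⇒ equivalent

yes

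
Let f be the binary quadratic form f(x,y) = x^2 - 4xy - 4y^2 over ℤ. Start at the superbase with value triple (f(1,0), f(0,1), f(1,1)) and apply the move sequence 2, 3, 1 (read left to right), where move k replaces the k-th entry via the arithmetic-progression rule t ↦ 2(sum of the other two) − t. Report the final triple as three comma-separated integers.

start (1,-4,-7) = (f(1,0),f(0,1),f(1,1))
replace slot 2: 2·(1+(-7)) − (-4) = -8 → (1,-8,-7)
replace slot 3: 2·(1+(-8)) − (-7) = -7 → (1,-8,-7)
replace slot 1: 2·((-8)+(-7)) − 1 = -31 → (-31,-8,-7)

-31,-8,-7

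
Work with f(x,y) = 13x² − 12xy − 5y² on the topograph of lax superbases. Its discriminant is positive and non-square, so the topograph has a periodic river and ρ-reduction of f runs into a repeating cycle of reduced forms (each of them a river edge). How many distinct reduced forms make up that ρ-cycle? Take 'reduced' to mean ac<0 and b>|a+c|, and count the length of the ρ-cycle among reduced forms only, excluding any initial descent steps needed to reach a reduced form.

D = 404, ⌊√D⌋ = 20
descent: ρ → (-5,12,13)  [lands on river]
river: ρ → (13,14,-4)
river: ρ → (-4,18,5)
river: ρ → (5,12,-13)
river: ρ → (-13,14,4)
river: ρ → (4,18,-5)
ρ-cycle length = 6 (tail of 1 descent step not counted)

6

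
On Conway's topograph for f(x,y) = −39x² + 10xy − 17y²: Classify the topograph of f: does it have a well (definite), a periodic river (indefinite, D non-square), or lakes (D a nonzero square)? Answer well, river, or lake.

D = b²−4ac = 10² − 4·(-39)·(-17) = -2552
D < 0 ⇒ definite ⇒ every region one sign ⇒ single well

well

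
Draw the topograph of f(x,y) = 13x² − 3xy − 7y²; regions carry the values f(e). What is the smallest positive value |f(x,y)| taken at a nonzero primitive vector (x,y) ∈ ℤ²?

descent: ρ → (-7,17,3)  [lands on river]
river: ρ → (3,19,-1)
river: ρ → (-1,19,3)
river: ρ → (3,17,-7)
river: ρ → (-7,11,9)
river: ρ → (9,7,-9)
river: ρ → (-9,11,7)
river: ρ → (7,17,-3)
river: ρ → (-3,19,1)
river: ρ → (1,19,-3)
river: ρ → (-3,17,7)
river: ρ → (7,11,-9)
river: ρ → (-9,7,9)
river: ρ → (9,11,-7)
closes: descent 1, river 14
min |a| on river = 1

1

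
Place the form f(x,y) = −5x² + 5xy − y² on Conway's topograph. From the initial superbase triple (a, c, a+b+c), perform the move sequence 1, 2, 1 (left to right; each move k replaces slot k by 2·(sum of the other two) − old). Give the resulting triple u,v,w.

start (-5,-1,-1) = (f(1,0),f(0,1),f(1,1))
replace slot 1: 2·((-1)+(-1)) − (-5) = 1 → (1,-1,-1)
replace slot 2: 2·(1+(-1)) − (-1) = 1 → (1,1,-1)
replace slot 1: 2·(1+(-1)) − 1 = -1 → (-1,1,-1)

-1,1,-1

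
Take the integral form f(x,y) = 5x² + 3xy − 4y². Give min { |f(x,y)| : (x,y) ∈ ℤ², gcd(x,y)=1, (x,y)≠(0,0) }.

river: ρ → (-4,5,4)
river: ρ → (4,3,-5)
river: ρ → (-5,7,2)
river: ρ → (2,9,-1)
river: ρ → (-1,9,2)
river: ρ → (2,7,-5)
river: ρ → (-5,3,4)
river: ρ → (4,5,-4)
river: ρ → (-4,3,5)
river: ρ → (5,7,-2)
river: ρ → (-2,9,1)
river: ρ → (1,9,-2)
river: ρ → (-2,7,5)
river: ρ → (5,3,-4)
closes: descent 0, river 14
min |a| on river = 1

1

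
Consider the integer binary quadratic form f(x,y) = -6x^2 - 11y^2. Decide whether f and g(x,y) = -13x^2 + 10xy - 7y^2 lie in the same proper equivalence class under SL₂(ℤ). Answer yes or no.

D₁ = -264, D₂ = -264
f is negative-definite; reduce −f:
−f: reduced (well bottom): (6,0,11) with a≤c, −a<b≤a
flip sign back: reduced form of f is (-6,0,-11)
g is negative-definite; reduce −g:
−g: flip: (13,-10,7)→(7,10,13)
−g: translate: b→-4 (≡10 mod 14), so (7,10,13)→(7,-4,10)
−g: reduced (well bottom): (7,-4,10) with a≤c, −a<b≤a
flip sign back: reduced form of g is (-7,4,-10)
reduced forms (-6, 0, -11) vs (-7, 4, -10) ⇒ inequivalent

no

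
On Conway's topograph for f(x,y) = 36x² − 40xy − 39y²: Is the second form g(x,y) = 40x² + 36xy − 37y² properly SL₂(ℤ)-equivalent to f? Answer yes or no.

D₁ = 7216, D₂ = 7216
river cycle of f (length 36): (-39, 40, 36), (36, 32, -43), (-43, 54, 25), (25, 46, -51), (-51, 56, 20), (20, 64, -39), (-39, 14, 45), (45, 76, -8), (-8, 84, 5), (5, 76, -72), … (26 more)
river cycle of g (length 36): (-37, 38, 39), (39, 40, -36), (-36, 32, 43), (43, 54, -25), (-25, 46, 51), (51, 56, -20), (-20, 64, 39), (39, 14, -45), (-45, 76, 8), (8, 84, -5), … (26 more)
cycles differ ⇒ inequivalent

no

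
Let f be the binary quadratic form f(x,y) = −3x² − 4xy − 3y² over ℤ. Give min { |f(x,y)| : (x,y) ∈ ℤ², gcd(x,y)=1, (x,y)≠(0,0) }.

translate: b→-2 (≡4 mod 6), so (3,4,3)→(3,-2,2)
flip: (3,-2,2)→(2,2,3)
reduced (well bottom): (2,2,3) with a≤c, −a<b≤a
well minimum |f| = |-2| = 2 (negative-definite)

2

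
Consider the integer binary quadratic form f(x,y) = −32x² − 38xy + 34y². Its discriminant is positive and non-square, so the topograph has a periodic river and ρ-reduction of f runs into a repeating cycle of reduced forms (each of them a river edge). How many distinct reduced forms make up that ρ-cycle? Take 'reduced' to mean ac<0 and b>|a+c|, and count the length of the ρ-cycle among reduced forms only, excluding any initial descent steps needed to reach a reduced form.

D = 5796, ⌊√D⌋ = 76
descent: ρ → (34,38,-32)  [lands on river]
river: ρ → (-32,26,40)
river: ρ → (40,54,-18)
river: ρ → (-18,54,40)
river: ρ → (40,26,-32)
river: ρ → (-32,38,34)
river: ρ → (34,30,-36)
river: ρ → (-36,42,28)
river: ρ → (28,70,-8)
river: ρ → (-8,74,10)
river: ρ → (10,66,-36)
river: ρ → (-36,6,40)
river: ρ → (40,74,-2)
river: ρ → (-2,74,40)
river: ρ → (40,6,-36)
river: ρ → (-36,66,10)
river: ρ → (10,74,-8)
river: ρ → (-8,70,28)
river: ρ → (28,42,-36)
river: ρ → (-36,30,34)
ρ-cycle length = 20 (tail of 1 descent step not counted)

20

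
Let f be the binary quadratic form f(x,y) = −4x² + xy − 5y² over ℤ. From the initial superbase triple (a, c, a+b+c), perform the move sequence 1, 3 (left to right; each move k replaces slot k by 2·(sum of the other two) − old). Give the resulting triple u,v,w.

start (-4,-5,-8) = (f(1,0),f(0,1),f(1,1))
replace slot 1: 2·((-5)+(-8)) − (-4) = -22 → (-22,-5,-8)
replace slot 3: 2·((-22)+(-5)) − (-8) = -46 → (-22,-5,-46)

-22,-5,-46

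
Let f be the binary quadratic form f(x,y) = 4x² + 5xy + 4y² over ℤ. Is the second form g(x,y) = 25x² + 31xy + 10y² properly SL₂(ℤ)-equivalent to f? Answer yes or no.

D₁ = -39, D₂ = -39
f: translate: b→-3 (≡5 mod 8), so (4,5,4)→(4,-3,3)
f: flip: (4,-3,3)→(3,3,4)
f: reduced (well bottom): (3,3,4) with a≤c, −a<b≤a
g: translate: b→-19 (≡31 mod 50), so (25,31,10)→(25,-19,4)
g: flip: (25,-19,4)→(4,19,25)
g: translate: b→3 (≡19 mod 8), so (4,19,25)→(4,3,3)
g: flip: (4,3,3)→(3,-3,4)
g: translate: b→3 (≡-3 mod 6), so (3,-3,4)→(3,3,4)
g: reduced (well bottom): (3,3,4) with a≤c, −a<b≤a
reduced forms (3, 3, 4) vs (3, 3, 4) ⇒ equivalent

yes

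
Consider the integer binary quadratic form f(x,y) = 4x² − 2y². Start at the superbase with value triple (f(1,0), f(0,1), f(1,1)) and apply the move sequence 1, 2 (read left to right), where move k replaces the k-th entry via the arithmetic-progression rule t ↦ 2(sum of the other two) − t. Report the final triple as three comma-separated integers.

start (4,-2,2) = (f(1,0),f(0,1),f(1,1))
replace slot 1: 2·((-2)+2) − 4 = -4 → (-4,-2,2)
replace slot 2: 2·((-4)+2) − (-2) = -2 → (-4,-2,2)

-4,-2,2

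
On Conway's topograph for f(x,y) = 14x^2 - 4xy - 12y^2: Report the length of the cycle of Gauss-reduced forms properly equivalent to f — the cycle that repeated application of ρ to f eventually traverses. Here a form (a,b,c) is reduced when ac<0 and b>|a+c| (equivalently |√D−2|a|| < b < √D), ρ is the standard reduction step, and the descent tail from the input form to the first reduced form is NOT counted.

D = 688, ⌊√D⌋ = 26
descent: ρ → (-12,4,14)  [lands on river]
river: ρ → (14,24,-2)
river: ρ → (-2,24,14)
river: ρ → (14,4,-12)
river: ρ → (-12,20,6)
river: ρ → (6,16,-18)
river: ρ → (-18,20,4)
river: ρ → (4,20,-18)
river: ρ → (-18,16,6)
river: ρ → (6,20,-12)
ρ-cycle length = 10 (tail of 1 descent step not counted)

10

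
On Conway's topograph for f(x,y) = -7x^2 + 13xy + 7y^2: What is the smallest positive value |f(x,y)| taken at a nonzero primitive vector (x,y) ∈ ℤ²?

river: ρ → (7,15,-5)
river: ρ → (-5,15,7)
river: ρ → (7,13,-7)
river: ρ → (-7,15,5)
river: ρ → (5,15,-7)
river: ρ → (-7,13,7)
closes: descent 0, river 6
min |a| on river = 5

5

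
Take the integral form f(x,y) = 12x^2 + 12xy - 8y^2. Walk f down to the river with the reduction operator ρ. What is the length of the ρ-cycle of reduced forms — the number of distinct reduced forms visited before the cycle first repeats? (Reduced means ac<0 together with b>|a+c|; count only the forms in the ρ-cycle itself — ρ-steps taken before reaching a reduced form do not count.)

D = 528, ⌊√D⌋ = 22
river: ρ → (-8,20,4)
river: ρ → (4,20,-8)
river: ρ → (-8,12,12)
river: ρ → (12,12,-8)
ρ-cycle length = 4 (tail of 0 descent steps not counted)

4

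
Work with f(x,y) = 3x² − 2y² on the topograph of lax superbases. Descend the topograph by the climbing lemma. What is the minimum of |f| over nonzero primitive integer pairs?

descent: ρ → (-2,4,1)  [lands on river]
river: ρ → (1,4,-2)
closes: descent 1, river 2
min |a| on river = 1

1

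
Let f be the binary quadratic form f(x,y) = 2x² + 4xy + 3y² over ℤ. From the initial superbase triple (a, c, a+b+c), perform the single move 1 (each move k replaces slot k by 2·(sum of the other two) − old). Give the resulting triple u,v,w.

start (2,3,9) = (f(1,0),f(0,1),f(1,1))
replace slot 1: 2·(3+9) − 2 = 22 → (22,3,9)

22,3,9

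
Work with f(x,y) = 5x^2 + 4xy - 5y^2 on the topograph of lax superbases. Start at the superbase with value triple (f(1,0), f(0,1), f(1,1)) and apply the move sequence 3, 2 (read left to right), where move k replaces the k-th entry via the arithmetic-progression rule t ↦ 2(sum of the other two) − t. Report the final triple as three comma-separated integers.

start (5,-5,4) = (f(1,0),f(0,1),f(1,1))
replace slot 3: 2·(5+(-5)) − 4 = -4 → (5,-5,-4)
replace slot 2: 2·(5+(-4)) − (-5) = 7 → (5,7,-4)

5,7,-4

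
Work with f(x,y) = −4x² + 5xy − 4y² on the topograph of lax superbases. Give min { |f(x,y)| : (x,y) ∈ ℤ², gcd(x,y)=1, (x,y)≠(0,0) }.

translate: b→3 (≡-5 mod 8), so (4,-5,4)→(4,3,3)
flip: (4,3,3)→(3,-3,4)
translate: b→3 (≡-3 mod 6), so (3,-3,4)→(3,3,4)
reduced (well bottom): (3,3,4) with a≤c, −a<b≤a
well minimum |f| = |-3| = 3 (negative-definite)

3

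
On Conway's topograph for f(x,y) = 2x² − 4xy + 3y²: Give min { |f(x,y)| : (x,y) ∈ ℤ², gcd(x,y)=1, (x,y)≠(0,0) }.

translate: b→0 (≡-4 mod 4), so (2,-4,3)→(2,0,1)
flip: (2,0,1)→(1,0,2)
reduced (well bottom): (1,0,2) with a≤c, −a<b≤a
well minimum = a = 1

1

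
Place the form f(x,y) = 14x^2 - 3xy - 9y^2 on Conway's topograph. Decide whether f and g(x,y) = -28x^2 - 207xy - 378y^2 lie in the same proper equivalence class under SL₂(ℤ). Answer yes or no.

D₁ = 513, D₂ = 513
river cycle of f (length 16): (-9, 21, 2), (2, 19, -19), (-19, 19, 2), (2, 21, -9), (-9, 15, 8), (8, 17, -7), (-7, 11, 14), (14, 17, -4), (-4, 15, 18), (18, 21, -1), … (6 more)
river cycle of g (length 16): (2, 19, -19), (-19, 19, 2), (2, 21, -9), (-9, 15, 8), (8, 17, -7), (-7, 11, 14), (14, 17, -4), (-4, 15, 18), (18, 21, -1), (-1, 21, 18), … (6 more)
cycles coincide ⇒ equivalent

yes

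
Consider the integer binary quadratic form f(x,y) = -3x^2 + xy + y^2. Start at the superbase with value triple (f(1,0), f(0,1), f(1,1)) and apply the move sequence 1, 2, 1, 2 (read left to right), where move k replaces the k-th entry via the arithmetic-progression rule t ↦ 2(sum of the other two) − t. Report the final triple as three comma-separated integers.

start (-3,1,-1) = (f(1,0),f(0,1),f(1,1))
replace slot 1: 2·(1+(-1)) − (-3) = 3 → (3,1,-1)
replace slot 2: 2·(3+(-1)) − 1 = 3 → (3,3,-1)
replace slot 1: 2·(3+(-1)) − 3 = 1 → (1,3,-1)
replace slot 2: 2·(1+(-1)) − 3 = -3 → (1,-3,-1)

1,-3,-1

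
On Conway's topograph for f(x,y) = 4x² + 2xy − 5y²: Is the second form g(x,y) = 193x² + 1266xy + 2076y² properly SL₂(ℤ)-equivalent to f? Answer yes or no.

D₁ = 84, D₂ = 84
river cycle of f (length 6): (-5, 8, 1), (1, 8, -5), (-5, 2, 4), (4, 6, -3), (-3, 6, 4), (4, 2, -5)
river cycle of g (length 6): (1, 8, -5), (-5, 2, 4), (4, 6, -3), (-3, 6, 4), (4, 2, -5), (-5, 8, 1)
cycles coincide ⇒ equivalent

yes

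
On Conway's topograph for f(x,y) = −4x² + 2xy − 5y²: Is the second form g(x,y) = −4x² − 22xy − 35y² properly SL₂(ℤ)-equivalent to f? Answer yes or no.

D₁ = -76, D₂ = -76
f is negative-definite; reduce −f:
−f: reduced (well bottom): (4,-2,5) with a≤c, −a<b≤a
flip sign back: reduced form of f is (-4,2,-5)
g is negative-definite; reduce −g:
−g: translate: b→-2 (≡22 mod 8), so (4,22,35)→(4,-2,5)
−g: reduced (well bottom): (4,-2,5) with a≤c, −a<b≤a
flip sign back: reduced form of g is (-4,2,-5)
reduced forms (-4, 2, -5) vs (-4, 2, -5) ⇒ equivalent

yes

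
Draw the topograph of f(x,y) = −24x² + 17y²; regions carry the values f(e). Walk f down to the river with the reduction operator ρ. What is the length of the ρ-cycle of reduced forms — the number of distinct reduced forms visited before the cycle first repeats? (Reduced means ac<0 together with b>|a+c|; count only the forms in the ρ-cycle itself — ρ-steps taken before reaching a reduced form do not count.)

D = 1632, ⌊√D⌋ = 40
descent: ρ → (17,34,-7)  [lands on river]
river: ρ → (-7,36,12)
river: ρ → (12,36,-7)
river: ρ → (-7,34,17)
ρ-cycle length = 4 (tail of 1 descent step not counted)

4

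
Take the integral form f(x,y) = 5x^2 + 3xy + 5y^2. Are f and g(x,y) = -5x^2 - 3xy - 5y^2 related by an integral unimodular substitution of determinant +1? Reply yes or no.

D₁ = -91, D₂ = -91
f: reduced (well bottom): (5,3,5) with a≤c, −a<b≤a
g is negative-definite; reduce −g:
−g: reduced (well bottom): (5,3,5) with a≤c, −a<b≤a
flip sign back: reduced form of g is (-5,-3,-5)
reduced forms (5, 3, 5) vs (-5, -3, -5) ⇒ inequivalent

no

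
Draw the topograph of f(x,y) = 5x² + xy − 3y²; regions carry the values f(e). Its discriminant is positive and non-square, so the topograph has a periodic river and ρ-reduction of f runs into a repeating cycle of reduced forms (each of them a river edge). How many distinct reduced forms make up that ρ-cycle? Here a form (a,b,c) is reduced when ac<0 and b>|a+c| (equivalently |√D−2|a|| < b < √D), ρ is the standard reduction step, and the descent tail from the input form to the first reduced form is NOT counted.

D = 61, ⌊√D⌋ = 7
descent: ρ → (-3,5,3)  [lands on river]
river: ρ → (3,7,-1)
river: ρ → (-1,7,3)
river: ρ → (3,5,-3)
river: ρ → (-3,7,1)
river: ρ → (1,7,-3)
ρ-cycle length = 6 (tail of 1 descent step not counted)

6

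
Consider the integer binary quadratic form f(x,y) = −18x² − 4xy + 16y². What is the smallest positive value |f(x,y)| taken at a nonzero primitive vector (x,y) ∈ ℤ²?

descent: ρ → (16,4,-18)  [lands on river]
river: ρ → (-18,32,2)
river: ρ → (2,32,-18)
river: ρ → (-18,4,16)
river: ρ → (16,28,-6)
river: ρ → (-6,32,6)
river: ρ → (6,28,-16)
river: ρ → (-16,4,18)
river: ρ → (18,32,-2)
river: ρ → (-2,32,18)
river: ρ → (18,4,-16)
river: ρ → (-16,28,6)
river: ρ → (6,32,-6)
river: ρ → (-6,28,16)
closes: descent 1, river 14
min |a| on river = 2

2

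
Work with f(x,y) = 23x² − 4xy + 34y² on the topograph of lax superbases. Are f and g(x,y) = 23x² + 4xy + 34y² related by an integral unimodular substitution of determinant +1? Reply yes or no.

D₁ = -3112, D₂ = -3112
f: reduced (well bottom): (23,-4,34) with a≤c, −a<b≤a
g: reduced (well bottom): (23,4,34) with a≤c, −a<b≤a
reduced forms (23, -4, 34) vs (23, 4, 34) ⇒ inequivalent

no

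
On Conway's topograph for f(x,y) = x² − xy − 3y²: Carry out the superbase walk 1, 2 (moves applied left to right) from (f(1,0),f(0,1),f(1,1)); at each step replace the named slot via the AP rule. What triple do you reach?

start (1,-3,-3) = (f(1,0),f(0,1),f(1,1))
replace slot 1: 2·((-3)+(-3)) − 1 = -13 → (-13,-3,-3)
replace slot 2: 2·((-13)+(-3)) − (-3) = -29 → (-13,-29,-3)

-13,-29,-3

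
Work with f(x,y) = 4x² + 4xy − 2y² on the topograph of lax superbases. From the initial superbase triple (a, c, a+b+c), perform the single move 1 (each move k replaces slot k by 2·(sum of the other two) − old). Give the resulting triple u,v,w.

start (4,-2,6) = (f(1,0),f(0,1),f(1,1))
replace slot 1: 2·((-2)+6) − 4 = 4 → (4,-2,6)

4,-2,6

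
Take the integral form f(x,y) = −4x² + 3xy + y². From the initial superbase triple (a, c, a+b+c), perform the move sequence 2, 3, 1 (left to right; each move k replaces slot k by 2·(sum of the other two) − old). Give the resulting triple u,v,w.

start (-4,1,0) = (f(1,0),f(0,1),f(1,1))
replace slot 2: 2·((-4)+0) − 1 = -9 → (-4,-9,0)
replace slot 3: 2·((-4)+(-9)) − 0 = -26 → (-4,-9,-26)
replace slot 1: 2·((-9)+(-26)) − (-4) = -66 → (-66,-9,-26)

-66,-9,-26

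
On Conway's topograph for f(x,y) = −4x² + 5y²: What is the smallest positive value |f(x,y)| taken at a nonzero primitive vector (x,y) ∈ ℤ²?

descent: ρ → (5,0,-4)
descent: ρ → (-4,8,1)  [lands on river]
river: ρ → (1,8,-4)
closes: descent 2, river 2
min |a| on river = 1

1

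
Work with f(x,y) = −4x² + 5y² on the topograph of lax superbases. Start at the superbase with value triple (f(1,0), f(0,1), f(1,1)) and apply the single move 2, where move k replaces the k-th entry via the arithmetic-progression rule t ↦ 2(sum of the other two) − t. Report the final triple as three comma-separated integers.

start (-4,5,1) = (f(1,0),f(0,1),f(1,1))
replace slot 2: 2·((-4)+1) − 5 = -11 → (-4,-11,1)

-4,-11,1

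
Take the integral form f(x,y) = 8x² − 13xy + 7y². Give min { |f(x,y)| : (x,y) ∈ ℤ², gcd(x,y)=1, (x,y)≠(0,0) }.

translate: b→3 (≡-13 mod 16), so (8,-13,7)→(8,3,2)
flip: (8,3,2)→(2,-3,8)
translate: b→1 (≡-3 mod 4), so (2,-3,8)→(2,1,7)
reduced (well bottom): (2,1,7) with a≤c, −a<b≤a
well minimum = a = 2

2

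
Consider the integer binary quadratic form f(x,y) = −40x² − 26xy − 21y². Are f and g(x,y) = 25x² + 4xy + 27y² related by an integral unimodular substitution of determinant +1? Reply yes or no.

D₁ = -2684, D₂ = -2684
f is negative-definite; reduce −f:
−f: flip: (40,26,21)→(21,-26,40)
−f: translate: b→16 (≡-26 mod 42), so (21,-26,40)→(21,16,35)
−f: reduced (well bottom): (21,16,35) with a≤c, −a<b≤a
flip sign back: reduced form of f is (-21,-16,-35)
g: reduced (well bottom): (25,4,27) with a≤c, −a<b≤a
reduced forms (-21, -16, -35) vs (25, 4, 27) ⇒ inequivalent

no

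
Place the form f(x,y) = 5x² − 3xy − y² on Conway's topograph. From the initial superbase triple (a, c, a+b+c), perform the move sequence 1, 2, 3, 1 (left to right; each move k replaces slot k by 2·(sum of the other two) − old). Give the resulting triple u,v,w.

start (5,-1,1) = (f(1,0),f(0,1),f(1,1))
replace slot 1: 2·((-1)+1) − 5 = -5 → (-5,-1,1)
replace slot 2: 2·((-5)+1) − (-1) = -7 → (-5,-7,1)
replace slot 3: 2·((-5)+(-7)) − 1 = -25 → (-5,-7,-25)
replace slot 1: 2·((-7)+(-25)) − (-5) = -59 → (-59,-7,-25)

-59,-7,-25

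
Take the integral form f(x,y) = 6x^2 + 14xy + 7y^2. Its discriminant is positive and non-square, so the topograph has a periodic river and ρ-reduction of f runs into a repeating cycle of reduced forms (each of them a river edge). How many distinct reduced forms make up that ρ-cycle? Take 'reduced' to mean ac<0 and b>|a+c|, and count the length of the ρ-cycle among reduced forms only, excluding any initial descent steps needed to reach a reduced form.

D = 28, ⌊√D⌋ = 5
descent: ρ → (7,0,-1)
descent: ρ → (-1,4,3)  [lands on river]
river: ρ → (3,2,-2)
river: ρ → (-2,2,3)
river: ρ → (3,4,-1)
ρ-cycle length = 4 (tail of 2 descent steps not counted)

4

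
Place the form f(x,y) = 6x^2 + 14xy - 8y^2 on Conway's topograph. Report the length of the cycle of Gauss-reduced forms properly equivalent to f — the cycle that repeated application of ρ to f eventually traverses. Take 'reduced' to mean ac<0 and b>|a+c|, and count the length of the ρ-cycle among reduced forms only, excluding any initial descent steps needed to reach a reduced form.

D = 388, ⌊√D⌋ = 19
river: ρ → (-8,18,2)
river: ρ → (2,18,-8)
river: ρ → (-8,14,6)
river: ρ → (6,10,-12)
river: ρ → (-12,14,4)
river: ρ → (4,18,-4)
river: ρ → (-4,14,12)
river: ρ → (12,10,-6)
river: ρ → (-6,14,8)
river: ρ → (8,18,-2)
river: ρ → (-2,18,8)
river: ρ → (8,14,-6)
river: ρ → (-6,10,12)
river: ρ → (12,14,-4)
river: ρ → (-4,18,4)
river: ρ → (4,14,-12)
river: ρ → (-12,10,6)
river: ρ → (6,14,-8)
ρ-cycle length = 18 (tail of 0 descent steps not counted)

18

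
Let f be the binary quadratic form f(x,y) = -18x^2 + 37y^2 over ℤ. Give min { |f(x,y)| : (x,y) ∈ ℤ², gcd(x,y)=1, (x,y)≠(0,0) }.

descent: ρ → (37,0,-18)
descent: ρ → (-18,36,19)  [lands on river]
river: ρ → (19,40,-14)
river: ρ → (-14,44,13)
river: ρ → (13,34,-29)
river: ρ → (-29,24,18)
river: ρ → (18,48,-5)
river: ρ → (-5,42,45)
river: ρ → (45,48,-2)
river: ρ → (-2,48,45)
river: ρ → (45,42,-5)
river: ρ → (-5,48,18)
river: ρ → (18,24,-29)
river: ρ → (-29,34,13)
river: ρ → (13,44,-14)
river: ρ → (-14,40,19)
river: ρ → (19,36,-18)
closes: descent 2, river 16
min |a| on river = 2

2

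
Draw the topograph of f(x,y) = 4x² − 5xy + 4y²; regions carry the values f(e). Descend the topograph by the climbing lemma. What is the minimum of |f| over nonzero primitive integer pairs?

translate: b→3 (≡-5 mod 8), so (4,-5,4)→(4,3,3)
flip: (4,3,3)→(3,-3,4)
translate: b→3 (≡-3 mod 6), so (3,-3,4)→(3,3,4)
reduced (well bottom): (3,3,4) with a≤c, −a<b≤a
well minimum = a = 3

3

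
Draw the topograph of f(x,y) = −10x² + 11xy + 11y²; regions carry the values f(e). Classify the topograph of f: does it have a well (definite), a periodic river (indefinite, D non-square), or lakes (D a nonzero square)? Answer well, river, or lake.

D = b²−4ac = 11² − 4·(-10)·11 = 561
D > 0 non-square ⇒ indefinite ⇒ periodic river

river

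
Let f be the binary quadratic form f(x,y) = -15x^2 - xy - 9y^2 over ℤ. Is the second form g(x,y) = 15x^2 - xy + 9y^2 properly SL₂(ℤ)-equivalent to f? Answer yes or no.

D₁ = -539, D₂ = -539
f is negative-definite; reduce −f:
−f: flip: (15,1,9)→(9,-1,15)
−f: reduced (well bottom): (9,-1,15) with a≤c, −a<b≤a
flip sign back: reduced form of f is (-9,1,-15)
g: flip: (15,-1,9)→(9,1,15)
g: reduced (well bottom): (9,1,15) with a≤c, −a<b≤a
reduced forms (-9, 1, -15) vs (9, 1, 15) ⇒ inequivalent

no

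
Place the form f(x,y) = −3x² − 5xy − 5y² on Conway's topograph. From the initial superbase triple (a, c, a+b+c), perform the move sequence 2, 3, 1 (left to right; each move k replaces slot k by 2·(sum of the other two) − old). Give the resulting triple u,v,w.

start (-3,-5,-13) = (f(1,0),f(0,1),f(1,1))
replace slot 2: 2·((-3)+(-13)) − (-5) = -27 → (-3,-27,-13)
replace slot 3: 2·((-3)+(-27)) − (-13) = -47 → (-3,-27,-47)
replace slot 1: 2·((-27)+(-47)) − (-3) = -145 → (-145,-27,-47)

-145,-27,-47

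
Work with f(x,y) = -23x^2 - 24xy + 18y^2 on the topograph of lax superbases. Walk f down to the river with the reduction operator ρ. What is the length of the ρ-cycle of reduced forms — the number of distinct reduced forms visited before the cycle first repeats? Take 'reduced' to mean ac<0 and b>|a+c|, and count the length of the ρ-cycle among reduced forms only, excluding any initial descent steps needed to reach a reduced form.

D = 2232, ⌊√D⌋ = 47
descent: ρ → (18,24,-23)  [lands on river]
river: ρ → (-23,22,19)
river: ρ → (19,16,-26)
river: ρ → (-26,36,9)
river: ρ → (9,36,-26)
river: ρ → (-26,16,19)
river: ρ → (19,22,-23)
river: ρ → (-23,24,18)
river: ρ → (18,12,-29)
river: ρ → (-29,46,1)
river: ρ → (1,46,-29)
river: ρ → (-29,12,18)
ρ-cycle length = 12 (tail of 1 descent step not counted)

12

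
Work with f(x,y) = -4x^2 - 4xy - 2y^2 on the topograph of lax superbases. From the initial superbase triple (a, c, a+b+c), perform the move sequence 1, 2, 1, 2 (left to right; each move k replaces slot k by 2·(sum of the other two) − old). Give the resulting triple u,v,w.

start (-4,-2,-10) = (f(1,0),f(0,1),f(1,1))
replace slot 1: 2·((-2)+(-10)) − (-4) = -20 → (-20,-2,-10)
replace slot 2: 2·((-20)+(-10)) − (-2) = -58 → (-20,-58,-10)
replace slot 1: 2·((-58)+(-10)) − (-20) = -116 → (-116,-58,-10)
replace slot 2: 2·((-116)+(-10)) − (-58) = -194 → (-116,-194,-10)

-116,-194,-10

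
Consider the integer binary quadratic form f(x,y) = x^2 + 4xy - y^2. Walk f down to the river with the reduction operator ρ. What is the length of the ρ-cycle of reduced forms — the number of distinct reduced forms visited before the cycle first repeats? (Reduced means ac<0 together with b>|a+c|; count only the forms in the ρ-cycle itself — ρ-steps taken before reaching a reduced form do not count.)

D = 20, ⌊√D⌋ = 4
river: ρ → (-1,4,1)
river: ρ → (1,4,-1)
ρ-cycle length = 2 (tail of 0 descent steps not counted)

2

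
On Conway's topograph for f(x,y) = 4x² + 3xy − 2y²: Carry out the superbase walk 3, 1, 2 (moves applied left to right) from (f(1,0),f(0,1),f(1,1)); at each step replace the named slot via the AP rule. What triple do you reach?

start (4,-2,5) = (f(1,0),f(0,1),f(1,1))
replace slot 3: 2·(4+(-2)) − 5 = -1 → (4,-2,-1)
replace slot 1: 2·((-2)+(-1)) − 4 = -10 → (-10,-2,-1)
replace slot 2: 2·((-10)+(-1)) − (-2) = -20 → (-10,-20,-1)

-10,-20,-1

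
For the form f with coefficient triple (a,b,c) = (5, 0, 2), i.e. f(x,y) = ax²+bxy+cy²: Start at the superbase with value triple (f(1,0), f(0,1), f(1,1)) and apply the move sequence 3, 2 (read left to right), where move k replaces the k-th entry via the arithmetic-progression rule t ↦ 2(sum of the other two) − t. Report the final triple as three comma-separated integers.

start (5,2,7) = (f(1,0),f(0,1),f(1,1))
replace slot 3: 2·(5+2) − 7 = 7 → (5,2,7)
replace slot 2: 2·(5+7) − 2 = 22 → (5,22,7)

5,22,7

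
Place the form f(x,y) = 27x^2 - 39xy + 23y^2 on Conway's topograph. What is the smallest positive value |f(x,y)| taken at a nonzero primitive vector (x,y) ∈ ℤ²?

translate: b→15 (≡-39 mod 54), so (27,-39,23)→(27,15,11)
flip: (27,15,11)→(11,-15,27)
translate: b→7 (≡-15 mod 22), so (11,-15,27)→(11,7,23)
reduced (well bottom): (11,7,23) with a≤c, −a<b≤a
well minimum = a = 11

11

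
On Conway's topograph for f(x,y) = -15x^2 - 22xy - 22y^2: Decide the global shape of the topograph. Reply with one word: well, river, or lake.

D = b²−4ac = (-22)² − 4·(-15)·(-22) = -836
D < 0 ⇒ definite ⇒ every region one sign ⇒ single well

well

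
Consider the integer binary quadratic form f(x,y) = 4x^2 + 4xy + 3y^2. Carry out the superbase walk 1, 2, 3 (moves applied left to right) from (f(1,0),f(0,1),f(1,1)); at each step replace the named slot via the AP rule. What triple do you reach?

start (4,3,11) = (f(1,0),f(0,1),f(1,1))
replace slot 1: 2·(3+11) − 4 = 24 → (24,3,11)
replace slot 2: 2·(24+11) − 3 = 67 → (24,67,11)
replace slot 3: 2·(24+67) − 11 = 171 → (24,67,171)

24,67,171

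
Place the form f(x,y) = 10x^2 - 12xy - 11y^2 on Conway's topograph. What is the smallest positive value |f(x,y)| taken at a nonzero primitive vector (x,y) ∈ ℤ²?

descent: ρ → (-11,12,10)  [lands on river]
river: ρ → (10,8,-13)
river: ρ → (-13,18,5)
river: ρ → (5,22,-5)
river: ρ → (-5,18,13)
river: ρ → (13,8,-10)
river: ρ → (-10,12,11)
river: ρ → (11,10,-11)
closes: descent 1, river 8
min |a| on river = 5

5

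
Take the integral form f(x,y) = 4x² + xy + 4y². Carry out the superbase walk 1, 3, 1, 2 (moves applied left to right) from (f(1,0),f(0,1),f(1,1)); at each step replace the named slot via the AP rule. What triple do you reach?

start (4,4,9) = (f(1,0),f(0,1),f(1,1))
replace slot 1: 2·(4+9) − 4 = 22 → (22,4,9)
replace slot 3: 2·(22+4) − 9 = 43 → (22,4,43)
replace slot 1: 2·(4+43) − 22 = 72 → (72,4,43)
replace slot 2: 2·(72+43) − 4 = 226 → (72,226,43)

72,226,43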